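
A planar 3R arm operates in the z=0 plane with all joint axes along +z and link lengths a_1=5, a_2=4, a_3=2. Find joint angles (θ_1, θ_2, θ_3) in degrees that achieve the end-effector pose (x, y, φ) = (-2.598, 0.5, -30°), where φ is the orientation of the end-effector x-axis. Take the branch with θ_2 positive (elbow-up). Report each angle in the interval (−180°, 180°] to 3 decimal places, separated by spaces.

wrist centre = target − a_3·(cos φ, sin φ) = (-4.3301, 1.5000)
cos θ_2 = (20.9993−5²−4²)/(2·5·4) = -0.5000; θ_2 = 120.0011° (elbow-up)
β = atan2(1.5000,-4.3301) = 160.8931°; ψ = atan2(3.4641,2.9999) = 49.1069°
θ_1 = β − ψ = 111.7862°
θ_3 = φ − θ_1 − θ_2 = 98.2127° (wrapped to (-180°,180°])

111.786 120.001 98.213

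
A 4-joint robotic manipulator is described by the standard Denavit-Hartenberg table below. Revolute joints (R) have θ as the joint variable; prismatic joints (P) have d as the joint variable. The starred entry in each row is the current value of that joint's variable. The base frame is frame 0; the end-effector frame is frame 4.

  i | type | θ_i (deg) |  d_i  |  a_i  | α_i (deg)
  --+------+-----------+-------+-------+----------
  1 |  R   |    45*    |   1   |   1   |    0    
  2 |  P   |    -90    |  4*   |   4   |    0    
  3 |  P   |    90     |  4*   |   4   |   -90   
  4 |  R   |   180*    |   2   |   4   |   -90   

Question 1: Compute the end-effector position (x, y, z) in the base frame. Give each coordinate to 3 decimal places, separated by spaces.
after link 1: o_1 = (0.7071, 0.7071, 1.0000)
after link 2: o_2 = (3.5355, -2.1213, 5.0000)
after link 3: o_3 = (6.3640, 0.7071, 9.0000)
after link 4: o_4 = (2.1213, -0.7071, 9.0000)

2.121 -0.707 9.000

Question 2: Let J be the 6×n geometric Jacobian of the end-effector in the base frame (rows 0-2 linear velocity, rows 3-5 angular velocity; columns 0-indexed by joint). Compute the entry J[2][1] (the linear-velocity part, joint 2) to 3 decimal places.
prismatic axis z_1 = (0.0000,0.0000,1.0000)
J_v[:, 1] = z_1; J_ω[:, 1] = (0,0,0)
entry J[2][1] = 1.0000

1.000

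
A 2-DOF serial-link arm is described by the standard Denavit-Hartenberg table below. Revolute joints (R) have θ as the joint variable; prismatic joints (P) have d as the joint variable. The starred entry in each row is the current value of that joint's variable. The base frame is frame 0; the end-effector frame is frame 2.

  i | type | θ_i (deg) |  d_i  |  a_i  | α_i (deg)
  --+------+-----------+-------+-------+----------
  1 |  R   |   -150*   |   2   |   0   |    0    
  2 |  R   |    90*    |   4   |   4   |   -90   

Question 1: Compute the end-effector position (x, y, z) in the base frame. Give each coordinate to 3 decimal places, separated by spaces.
2.000 -3.464 6.000

after link 1: o_1 = (0.0000, 0.0000, 2.0000)
after link 2: o_2 = (2.0000, -3.4641, 6.0000)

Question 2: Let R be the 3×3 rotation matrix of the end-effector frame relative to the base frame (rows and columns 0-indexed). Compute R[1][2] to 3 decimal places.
0.500

End-effector z-axis (col 2 of R) = (0.8660,0.5000,0.0000)
R[1][2] = 0.5000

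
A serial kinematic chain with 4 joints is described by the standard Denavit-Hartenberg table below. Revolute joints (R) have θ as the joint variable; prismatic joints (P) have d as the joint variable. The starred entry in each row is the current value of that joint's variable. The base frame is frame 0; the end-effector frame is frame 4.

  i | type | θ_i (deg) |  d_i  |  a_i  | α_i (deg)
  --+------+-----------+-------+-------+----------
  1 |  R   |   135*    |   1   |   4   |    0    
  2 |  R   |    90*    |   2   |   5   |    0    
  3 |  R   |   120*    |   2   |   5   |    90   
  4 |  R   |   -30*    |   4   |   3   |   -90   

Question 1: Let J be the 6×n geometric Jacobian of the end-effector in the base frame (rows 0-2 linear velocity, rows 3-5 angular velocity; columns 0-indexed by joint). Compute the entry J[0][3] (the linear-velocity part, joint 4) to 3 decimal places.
axis z_3 = (-0.2588,-0.9659,0.0000); lever o_n−o_3 = (1.4743,-4.5361,-1.5000)
cross product → J_v[:, 3] = (1.4489,-0.3882,2.5981)
J_ω[:, 3] = z_3
entry J[0][3] = 1.4489

1.449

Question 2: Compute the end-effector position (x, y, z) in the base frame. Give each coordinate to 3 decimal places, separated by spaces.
after link 1: o_1 = (-2.8284, 2.8284, 1.0000)
after link 2: o_2 = (-6.3640, -0.7071, 3.0000)
after link 3: o_3 = (-1.5343, -2.0012, 5.0000)
after link 4: o_4 = (-0.0601, -6.5373, 3.5000)

-0.060 -6.537 3.500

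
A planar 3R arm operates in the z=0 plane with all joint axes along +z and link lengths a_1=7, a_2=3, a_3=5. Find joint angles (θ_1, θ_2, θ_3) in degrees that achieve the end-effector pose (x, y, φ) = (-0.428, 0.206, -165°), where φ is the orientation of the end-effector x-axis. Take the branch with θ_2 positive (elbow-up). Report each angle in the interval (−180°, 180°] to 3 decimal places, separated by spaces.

wrist centre = target − a_3·(cos φ, sin φ) = (4.4016, 1.5001)
cos θ_2 = (21.6246−7²−3²)/(2·7·3) = -0.8661; θ_2 = 150.0063° (elbow-up)
β = atan2(1.5001,4.4016) = 18.8193°; ψ = atan2(1.4997,4.4018) = 18.8144°
θ_1 = β − ψ = 0.0050°
θ_3 = φ − θ_1 − θ_2 = 44.9887° (wrapped to (-180°,180°])

0.005 150.006 44.989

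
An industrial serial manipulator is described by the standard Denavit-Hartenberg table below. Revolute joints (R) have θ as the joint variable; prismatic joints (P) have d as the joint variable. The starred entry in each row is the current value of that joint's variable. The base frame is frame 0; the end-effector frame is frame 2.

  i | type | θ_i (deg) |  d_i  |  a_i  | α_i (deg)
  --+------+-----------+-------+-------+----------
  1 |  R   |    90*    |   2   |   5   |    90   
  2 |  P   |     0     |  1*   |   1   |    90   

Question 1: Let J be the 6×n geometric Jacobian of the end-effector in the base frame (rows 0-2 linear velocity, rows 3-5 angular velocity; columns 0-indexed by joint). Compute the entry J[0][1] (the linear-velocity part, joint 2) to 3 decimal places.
prismatic axis z_1 = (1.0000,-0.0000,0.0000)
J_v[:, 1] = z_1; J_ω[:, 1] = (0,0,0)
entry J[0][1] = 1.0000

1.000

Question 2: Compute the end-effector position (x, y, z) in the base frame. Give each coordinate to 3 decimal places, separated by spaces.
after link 1: o_1 = (0.0000, 5.0000, 2.0000)
after link 2: o_2 = (1.0000, 6.0000, 2.0000)

1.000 6.000 2.000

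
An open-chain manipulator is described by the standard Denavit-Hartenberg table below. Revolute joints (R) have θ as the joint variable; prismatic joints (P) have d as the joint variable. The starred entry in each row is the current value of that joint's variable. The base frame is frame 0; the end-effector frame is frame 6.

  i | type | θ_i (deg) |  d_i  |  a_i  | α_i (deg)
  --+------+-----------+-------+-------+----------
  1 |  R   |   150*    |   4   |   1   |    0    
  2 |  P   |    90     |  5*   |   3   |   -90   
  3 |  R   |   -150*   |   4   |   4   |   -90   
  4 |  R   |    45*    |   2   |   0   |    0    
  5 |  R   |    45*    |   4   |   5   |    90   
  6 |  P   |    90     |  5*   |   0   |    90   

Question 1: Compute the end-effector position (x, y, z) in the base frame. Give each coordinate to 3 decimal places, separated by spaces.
-0.835 2.554 18.696

after link 1: o_1 = (-0.8660, 0.5000, 4.0000)
after link 2: o_2 = (-2.3660, -2.0981, 9.0000)
after link 3: o_3 = (2.8301, -1.0981, 11.0000)
after link 4: o_4 = (2.3301, -1.9641, 12.7321)
after link 5: o_5 = (-3.0000, -1.1962, 16.1962)
after link 6: o_6 = (-0.8349, 2.5538, 18.6962)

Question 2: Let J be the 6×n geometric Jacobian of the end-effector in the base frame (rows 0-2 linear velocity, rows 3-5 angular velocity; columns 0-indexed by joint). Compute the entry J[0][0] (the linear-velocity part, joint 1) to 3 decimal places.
axis z_0 = ẑ; lever o_n−o_0 = (-0.8349,2.5538,18.6962)
cross product → J_v[:, 0] = (-2.5538,-0.8349,0.0000)
J_ω[:, 0] = z_0
entry J[0][0] = -2.5538

-2.554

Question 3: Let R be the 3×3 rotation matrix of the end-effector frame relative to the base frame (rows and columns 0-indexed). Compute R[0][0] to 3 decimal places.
-0.250

End-effector x-axis (col 0 of R) = (-0.2500,-0.4330,0.8660)
R[0][0] = -0.2500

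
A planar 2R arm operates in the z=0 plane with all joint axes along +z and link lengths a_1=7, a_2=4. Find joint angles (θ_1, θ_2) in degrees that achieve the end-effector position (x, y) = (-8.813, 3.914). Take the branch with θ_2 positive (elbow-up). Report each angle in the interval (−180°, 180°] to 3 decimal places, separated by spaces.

cos θ_2 = (92.9884−7²−4²)/(2·7·4) = 0.4998; θ_2 = 60.0137° (elbow-up)
β = atan2(3.9140,-8.8130) = 156.0532°; ψ = atan2(3.4646,8.9992) = 21.0562°
θ_1 = β − ψ = 134.9970°

134.997 60.014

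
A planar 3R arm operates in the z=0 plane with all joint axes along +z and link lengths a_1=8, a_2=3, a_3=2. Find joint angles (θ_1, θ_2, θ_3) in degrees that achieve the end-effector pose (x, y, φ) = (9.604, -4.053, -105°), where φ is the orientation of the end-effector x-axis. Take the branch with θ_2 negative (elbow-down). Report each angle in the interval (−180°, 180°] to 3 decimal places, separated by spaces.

-0.001 -44.990 -60.009

wrist centre = target − a_3·(cos φ, sin φ) = (10.1216, -2.1211)
cos θ_2 = (106.9468−8²−3²)/(2·8·3) = 0.7072; θ_2 = -44.9904° (elbow-down)
β = atan2(-2.1211,10.1216) = -11.8359°; ψ = atan2(-2.1210,10.1217) = -11.8349°
θ_1 = β − ψ = -0.0010°
θ_3 = φ − θ_1 − θ_2 = -60.0086° (wrapped to (-180°,180°])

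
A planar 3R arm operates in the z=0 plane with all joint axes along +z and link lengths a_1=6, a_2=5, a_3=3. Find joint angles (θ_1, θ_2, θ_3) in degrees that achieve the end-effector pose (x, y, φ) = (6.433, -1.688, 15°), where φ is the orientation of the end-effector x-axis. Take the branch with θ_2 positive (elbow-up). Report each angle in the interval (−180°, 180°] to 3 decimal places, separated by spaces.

-90.003 135.003 -30.000

wrist centre = target − a_3·(cos φ, sin φ) = (3.5352, -2.4645)
cos θ_2 = (18.5713−6²−5²)/(2·6·5) = -0.7071; θ_2 = 135.0030° (elbow-up)
β = atan2(-2.4645,3.5352) = -34.8809°; ψ = atan2(3.5353,2.4643) = 55.1220°
θ_1 = β − ψ = -90.0029°
θ_3 = φ − θ_1 − θ_2 = -30.0001° (wrapped to (-180°,180°])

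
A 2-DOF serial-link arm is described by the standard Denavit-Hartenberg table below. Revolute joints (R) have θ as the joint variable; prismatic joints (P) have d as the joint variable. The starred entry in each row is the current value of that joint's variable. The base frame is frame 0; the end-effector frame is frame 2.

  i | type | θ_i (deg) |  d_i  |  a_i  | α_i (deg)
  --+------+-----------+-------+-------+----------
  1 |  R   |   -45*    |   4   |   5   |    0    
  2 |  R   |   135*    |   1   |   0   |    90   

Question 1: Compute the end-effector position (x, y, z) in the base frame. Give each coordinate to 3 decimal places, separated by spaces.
3.536 -3.536 5.000

after link 1: o_1 = (3.5355, -3.5355, 4.0000)
after link 2: o_2 = (3.5355, -3.5355, 5.0000)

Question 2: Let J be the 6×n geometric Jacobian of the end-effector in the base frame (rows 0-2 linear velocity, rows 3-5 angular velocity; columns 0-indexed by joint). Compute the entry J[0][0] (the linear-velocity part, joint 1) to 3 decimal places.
axis z_0 = ẑ; lever o_n−o_0 = (3.5355,-3.5355,5.0000)
cross product → J_v[:, 0] = (3.5355,3.5355,-0.0000)
J_ω[:, 0] = z_0
entry J[0][0] = 3.5355

3.536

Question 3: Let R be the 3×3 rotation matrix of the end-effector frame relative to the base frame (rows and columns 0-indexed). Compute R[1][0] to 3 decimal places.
End-effector x-axis (col 0 of R) = (0.0000,1.0000,0.0000)
R[1][0] = 1.0000

1.000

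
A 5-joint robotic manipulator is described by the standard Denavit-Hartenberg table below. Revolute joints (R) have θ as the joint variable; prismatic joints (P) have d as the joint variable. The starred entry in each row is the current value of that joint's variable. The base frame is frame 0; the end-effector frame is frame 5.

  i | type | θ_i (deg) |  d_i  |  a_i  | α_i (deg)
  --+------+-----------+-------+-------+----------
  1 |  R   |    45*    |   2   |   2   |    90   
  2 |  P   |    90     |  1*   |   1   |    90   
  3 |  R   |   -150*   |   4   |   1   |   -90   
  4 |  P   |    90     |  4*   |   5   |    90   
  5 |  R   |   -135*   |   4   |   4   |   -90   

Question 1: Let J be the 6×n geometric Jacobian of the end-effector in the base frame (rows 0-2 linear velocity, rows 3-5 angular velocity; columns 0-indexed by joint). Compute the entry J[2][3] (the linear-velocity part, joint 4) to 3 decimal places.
prismatic axis z_3 = (-0.6124,0.6124,0.5000)
J_v[:, 3] = z_3; J_ω[:, 3] = (0,0,0)
entry J[2][3] = 0.5000

0.500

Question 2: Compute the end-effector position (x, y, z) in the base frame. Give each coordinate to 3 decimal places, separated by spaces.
after link 1: o_1 = (1.4142, 1.4142, 2.0000)
after link 2: o_2 = (2.1213, 0.7071, 3.0000)
after link 3: o_3 = (4.5962, 3.8891, 2.1340)
after link 4: o_4 = (-1.3888, 2.8030, 4.1340)
after link 5: o_5 = (0.9290, 4.4852, -0.7443)

0.929 4.485 -0.744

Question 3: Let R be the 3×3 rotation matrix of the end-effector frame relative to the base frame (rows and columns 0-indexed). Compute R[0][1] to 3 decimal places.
0.354

End-effector y-axis (col 1 of R) = (0.3536,-0.3536,0.8660)
R[0][1] = 0.3536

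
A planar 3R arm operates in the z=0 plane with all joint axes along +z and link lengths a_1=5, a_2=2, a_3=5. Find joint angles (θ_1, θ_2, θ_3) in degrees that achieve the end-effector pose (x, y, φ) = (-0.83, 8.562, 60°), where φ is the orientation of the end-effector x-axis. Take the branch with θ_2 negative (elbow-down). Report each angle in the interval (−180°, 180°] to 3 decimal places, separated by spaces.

150.001 -90.007 0.006

wrist centre = target − a_3·(cos φ, sin φ) = (-3.3300, 4.2319)
cos θ_2 = (28.9976−5²−2²)/(2·5·2) = -0.0001; θ_2 = -90.0067° (elbow-down)
β = atan2(4.2319,-3.3300) = 128.1987°; ψ = atan2(-2.0000,4.9998) = -21.8023°
θ_1 = β − ψ = 150.0010°
θ_3 = φ − θ_1 − θ_2 = 0.0057° (wrapped to (-180°,180°])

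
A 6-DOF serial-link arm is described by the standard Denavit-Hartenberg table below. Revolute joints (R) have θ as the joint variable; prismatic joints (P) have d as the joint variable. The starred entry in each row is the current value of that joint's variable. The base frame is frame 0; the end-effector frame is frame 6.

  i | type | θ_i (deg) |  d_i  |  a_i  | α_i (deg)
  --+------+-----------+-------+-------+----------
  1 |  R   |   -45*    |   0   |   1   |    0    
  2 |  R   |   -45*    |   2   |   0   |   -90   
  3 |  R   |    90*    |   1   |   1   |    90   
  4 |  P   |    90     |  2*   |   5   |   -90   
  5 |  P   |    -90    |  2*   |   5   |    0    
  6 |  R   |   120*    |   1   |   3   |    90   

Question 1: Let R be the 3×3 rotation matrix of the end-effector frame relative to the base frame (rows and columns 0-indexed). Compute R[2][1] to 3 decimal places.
End-effector y-axis (col 1 of R) = (-0.0000,0.0000,1.0000)
R[2][1] = 1.0000

1.000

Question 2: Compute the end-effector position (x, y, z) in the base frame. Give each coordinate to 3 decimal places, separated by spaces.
9.305 -6.207 4.000

after link 1: o_1 = (0.7071, -0.7071, 0.0000)
after link 2: o_2 = (0.7071, -0.7071, 2.0000)
after link 3: o_3 = (1.7071, -0.7071, 1.0000)
after link 4: o_4 = (6.7071, -2.7071, 1.0000)
after link 5: o_5 = (6.7071, -7.7071, 3.0000)
after link 6: o_6 = (9.3052, -6.2071, 4.0000)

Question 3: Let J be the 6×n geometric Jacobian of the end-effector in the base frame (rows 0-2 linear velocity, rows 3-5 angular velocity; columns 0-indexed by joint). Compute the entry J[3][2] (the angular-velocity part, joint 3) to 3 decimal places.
axis z_2 = (1.0000,0.0000,0.0000); lever o_n−o_2 = (8.5981,-5.5000,2.0000)
cross product → J_v[:, 2] = (0.0000,-2.0000,-5.5000)
J_ω[:, 2] = z_2
entry J[3][2] = 1.0000

1.000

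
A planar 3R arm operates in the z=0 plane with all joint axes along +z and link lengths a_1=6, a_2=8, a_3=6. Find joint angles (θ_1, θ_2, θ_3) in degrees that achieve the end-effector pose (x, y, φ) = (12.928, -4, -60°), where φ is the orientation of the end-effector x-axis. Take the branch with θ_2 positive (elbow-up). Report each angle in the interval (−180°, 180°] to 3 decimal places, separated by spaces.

-46.262 90.002 -103.741

wrist centre = target − a_3·(cos φ, sin φ) = (9.9280, 1.1962)
cos θ_2 = (99.9960−6²−8²)/(2·6·8) = -0.0000; θ_2 = 90.0024° (elbow-up)
β = atan2(1.1962,9.9280) = 6.8700°; ψ = atan2(8.0000,5.9997) = 53.1316°
θ_1 = β − ψ = -46.2616°
θ_3 = φ − θ_1 − θ_2 = -103.7408° (wrapped to (-180°,180°])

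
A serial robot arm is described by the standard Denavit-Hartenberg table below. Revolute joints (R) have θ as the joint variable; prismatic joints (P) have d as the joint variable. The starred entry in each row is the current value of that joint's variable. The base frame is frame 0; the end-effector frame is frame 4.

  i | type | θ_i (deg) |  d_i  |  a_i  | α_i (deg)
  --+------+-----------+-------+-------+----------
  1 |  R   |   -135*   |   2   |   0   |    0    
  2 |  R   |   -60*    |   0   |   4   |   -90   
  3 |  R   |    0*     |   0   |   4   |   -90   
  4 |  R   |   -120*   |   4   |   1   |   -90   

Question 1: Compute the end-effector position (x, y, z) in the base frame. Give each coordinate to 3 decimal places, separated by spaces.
-7.469 1.105 -2.000

after link 1: o_1 = (0.0000, 0.0000, 2.0000)
after link 2: o_2 = (-3.8637, 1.0353, 2.0000)
after link 3: o_3 = (-7.7274, 2.0706, 2.0000)
after link 4: o_4 = (-7.4686, 1.1046, -2.0000)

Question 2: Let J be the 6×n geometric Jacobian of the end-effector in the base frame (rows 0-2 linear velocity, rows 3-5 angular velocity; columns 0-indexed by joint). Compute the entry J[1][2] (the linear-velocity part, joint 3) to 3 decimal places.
axis z_2 = (-0.2588,-0.9659,0.0000); lever o_n−o_2 = (-3.6049,0.0694,-4.0000)
cross product → J_v[:, 2] = (3.8637,-1.0353,-3.5000)
J_ω[:, 2] = z_2
entry J[1][2] = -1.0353

-1.035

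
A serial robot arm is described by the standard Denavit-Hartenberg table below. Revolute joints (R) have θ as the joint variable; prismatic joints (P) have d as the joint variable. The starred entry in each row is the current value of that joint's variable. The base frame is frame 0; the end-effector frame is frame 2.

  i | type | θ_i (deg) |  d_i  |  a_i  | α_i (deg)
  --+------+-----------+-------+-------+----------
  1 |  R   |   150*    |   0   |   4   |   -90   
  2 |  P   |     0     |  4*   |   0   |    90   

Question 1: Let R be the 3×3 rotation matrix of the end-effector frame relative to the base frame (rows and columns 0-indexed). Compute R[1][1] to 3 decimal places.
End-effector y-axis (col 1 of R) = (-0.5000,-0.8660,0.0000)
R[1][1] = -0.8660

-0.866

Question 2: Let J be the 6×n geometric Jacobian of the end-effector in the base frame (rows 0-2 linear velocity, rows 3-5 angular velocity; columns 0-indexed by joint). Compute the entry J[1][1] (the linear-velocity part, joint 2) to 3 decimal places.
-0.866

prismatic axis z_1 = (-0.5000,-0.8660,0.0000)
J_v[:, 1] = z_1; J_ω[:, 1] = (0,0,0)
entry J[1][1] = -0.8660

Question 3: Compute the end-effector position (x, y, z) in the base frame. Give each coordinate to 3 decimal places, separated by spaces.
after link 1: o_1 = (-3.4641, 2.0000, 0.0000)
after link 2: o_2 = (-5.4641, -1.4641, 0.0000)

-5.464 -1.464 0.000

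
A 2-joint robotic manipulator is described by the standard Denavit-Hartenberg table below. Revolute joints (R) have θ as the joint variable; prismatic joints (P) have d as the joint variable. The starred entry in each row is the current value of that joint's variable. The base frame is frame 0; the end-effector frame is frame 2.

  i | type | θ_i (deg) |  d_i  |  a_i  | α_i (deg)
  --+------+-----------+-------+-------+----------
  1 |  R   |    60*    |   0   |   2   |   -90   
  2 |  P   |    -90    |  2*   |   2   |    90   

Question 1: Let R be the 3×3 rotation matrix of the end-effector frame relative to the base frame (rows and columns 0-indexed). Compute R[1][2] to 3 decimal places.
End-effector z-axis (col 2 of R) = (-0.5000,-0.8660,0.0000)
R[1][2] = -0.8660

-0.866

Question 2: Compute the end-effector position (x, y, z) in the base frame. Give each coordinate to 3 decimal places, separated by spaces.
after link 1: o_1 = (1.0000, 1.7321, 0.0000)
after link 2: o_2 = (-0.7321, 2.7321, 2.0000)

-0.732 2.732 2.000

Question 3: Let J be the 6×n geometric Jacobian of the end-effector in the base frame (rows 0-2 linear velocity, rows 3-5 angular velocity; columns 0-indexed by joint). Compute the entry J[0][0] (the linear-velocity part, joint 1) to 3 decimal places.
-2.732

axis z_0 = ẑ; lever o_n−o_0 = (-0.7321,2.7321,2.0000)
cross product → J_v[:, 0] = (-2.7321,-0.7321,0.0000)
J_ω[:, 0] = z_0
entry J[0][0] = -2.7321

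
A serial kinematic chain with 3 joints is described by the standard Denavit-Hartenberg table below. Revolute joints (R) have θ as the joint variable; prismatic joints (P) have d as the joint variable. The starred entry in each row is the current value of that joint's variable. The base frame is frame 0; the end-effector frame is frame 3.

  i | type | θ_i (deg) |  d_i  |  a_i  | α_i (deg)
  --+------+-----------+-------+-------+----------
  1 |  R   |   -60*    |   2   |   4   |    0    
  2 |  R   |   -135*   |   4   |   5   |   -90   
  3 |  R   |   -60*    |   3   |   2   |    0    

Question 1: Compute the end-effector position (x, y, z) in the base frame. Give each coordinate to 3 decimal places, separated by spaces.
after link 1: o_1 = (2.0000, -3.4641, 2.0000)
after link 2: o_2 = (-2.8296, -2.1700, 6.0000)
after link 3: o_3 = (-4.5720, -4.8090, 7.7321)

-4.572 -4.809 7.732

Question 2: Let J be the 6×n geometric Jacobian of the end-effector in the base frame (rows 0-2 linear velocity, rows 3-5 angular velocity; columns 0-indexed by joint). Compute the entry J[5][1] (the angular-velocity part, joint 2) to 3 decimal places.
axis z_1 = (0.0000,0.0000,1.0000); lever o_n−o_1 = (-6.5720,-1.3449,5.7321)
cross product → J_v[:, 1] = (1.3449,-6.5720,0.0000)
J_ω[:, 1] = z_1
entry J[5][1] = 1.0000

1.000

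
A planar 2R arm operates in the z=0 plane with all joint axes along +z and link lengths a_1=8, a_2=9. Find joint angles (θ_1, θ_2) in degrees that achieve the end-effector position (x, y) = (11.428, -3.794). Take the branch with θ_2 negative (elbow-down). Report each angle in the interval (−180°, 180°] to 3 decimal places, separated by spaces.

30.002 -90.003

cos θ_2 = (144.9936−8²−9²)/(2·8·9) = -0.0000; θ_2 = -90.0025° (elbow-down)
β = atan2(-3.7940,11.4280) = -18.3657°; ψ = atan2(-9.0000,7.9996) = -48.3679°
θ_1 = β − ψ = 30.0021°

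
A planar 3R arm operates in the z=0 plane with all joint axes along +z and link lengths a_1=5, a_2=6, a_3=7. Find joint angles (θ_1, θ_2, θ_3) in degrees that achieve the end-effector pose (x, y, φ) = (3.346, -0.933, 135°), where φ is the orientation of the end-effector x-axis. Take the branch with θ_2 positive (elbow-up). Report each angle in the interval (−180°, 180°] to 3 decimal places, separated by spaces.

-59.998 45.000 149.998

wrist centre = target − a_3·(cos φ, sin φ) = (8.2957, -5.8827)
cos θ_2 = (103.4261−5²−6²)/(2·5·6) = 0.7071; θ_2 = 45.0004° (elbow-up)
β = atan2(-5.8827,8.2957) = -35.3415°; ψ = atan2(4.2427,9.2426) = 24.6567°
θ_1 = β − ψ = -59.9982°
θ_3 = φ − θ_1 − θ_2 = 149.9979° (wrapped to (-180°,180°])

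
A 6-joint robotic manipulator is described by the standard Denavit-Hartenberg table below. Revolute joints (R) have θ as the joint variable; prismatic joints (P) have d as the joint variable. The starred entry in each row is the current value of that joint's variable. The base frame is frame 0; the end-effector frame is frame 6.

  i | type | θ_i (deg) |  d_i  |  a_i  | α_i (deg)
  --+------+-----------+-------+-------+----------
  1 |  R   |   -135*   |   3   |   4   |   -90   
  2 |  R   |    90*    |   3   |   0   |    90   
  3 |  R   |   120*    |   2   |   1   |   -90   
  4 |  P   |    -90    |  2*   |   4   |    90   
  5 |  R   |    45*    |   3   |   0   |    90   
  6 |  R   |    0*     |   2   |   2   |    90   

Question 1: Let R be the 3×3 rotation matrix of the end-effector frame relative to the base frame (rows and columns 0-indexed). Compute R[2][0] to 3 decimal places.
0.612

End-effector x-axis (col 0 of R) = (-0.7500,-0.2500,0.6124)
R[2][0] = 0.6124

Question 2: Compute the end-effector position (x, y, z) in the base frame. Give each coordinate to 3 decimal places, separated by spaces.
-8.882 -9.261 3.732

after link 1: o_1 = (-2.8284, -2.8284, 3.0000)
after link 2: o_2 = (-0.7071, -4.9497, 3.0000)
after link 3: o_3 = (-1.5089, -6.9763, 3.5000)
after link 4: o_4 = (-5.0445, -9.0977, 5.2321)
after link 5: o_5 = (-6.8816, -7.2605, 3.7321)
after link 6: o_6 = (-8.8816, -9.2605, 3.7321)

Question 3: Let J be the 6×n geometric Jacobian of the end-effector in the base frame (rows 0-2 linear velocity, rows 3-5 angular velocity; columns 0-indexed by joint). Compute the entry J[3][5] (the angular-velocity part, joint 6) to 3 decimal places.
-0.250

axis z_5 = (-0.2500,-0.7500,-0.6124); lever o_n−o_5 = (-2.0000,-2.0000,0.0000)
cross product → J_v[:, 5] = (-1.2247,1.2247,-1.0000)
J_ω[:, 5] = z_5
entry J[3][5] = -0.2500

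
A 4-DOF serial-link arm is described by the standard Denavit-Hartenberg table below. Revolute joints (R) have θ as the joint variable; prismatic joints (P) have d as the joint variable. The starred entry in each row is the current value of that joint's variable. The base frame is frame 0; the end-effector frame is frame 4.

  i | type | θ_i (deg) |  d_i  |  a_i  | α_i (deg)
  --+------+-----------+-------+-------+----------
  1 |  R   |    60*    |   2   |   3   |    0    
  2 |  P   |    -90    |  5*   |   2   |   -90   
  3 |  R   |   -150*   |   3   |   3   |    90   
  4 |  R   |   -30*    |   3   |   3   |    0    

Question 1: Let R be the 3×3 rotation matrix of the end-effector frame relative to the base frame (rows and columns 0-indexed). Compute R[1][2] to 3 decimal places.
0.250

End-effector z-axis (col 2 of R) = (-0.4330,0.2500,-0.8660)
R[1][2] = 0.2500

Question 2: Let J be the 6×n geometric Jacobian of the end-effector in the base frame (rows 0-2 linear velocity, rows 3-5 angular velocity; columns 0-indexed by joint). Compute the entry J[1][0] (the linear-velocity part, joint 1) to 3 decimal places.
axis z_0 = ẑ; lever o_n−o_0 = (-1.5155,6.0712,7.2010)
cross product → J_v[:, 0] = (-6.0712,-1.5155,0.0000)
J_ω[:, 0] = z_0
entry J[1][0] = -1.5155

-1.516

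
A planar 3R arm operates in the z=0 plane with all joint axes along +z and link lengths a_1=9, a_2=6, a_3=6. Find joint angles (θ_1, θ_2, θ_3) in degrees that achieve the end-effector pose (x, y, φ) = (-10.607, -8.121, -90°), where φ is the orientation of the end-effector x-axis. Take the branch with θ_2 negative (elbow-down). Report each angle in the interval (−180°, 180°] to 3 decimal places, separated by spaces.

wrist centre = target − a_3·(cos φ, sin φ) = (-10.6070, -2.1210)
cos θ_2 = (117.0071−9²−6²)/(2·9·6) = 0.0001; θ_2 = -89.9962° (elbow-down)
β = atan2(-2.1210,-10.6070) = -168.6921°; ψ = atan2(-6.0000,9.0004) = -33.6889°
θ_1 = β − ψ = -135.0032°
θ_3 = φ − θ_1 − θ_2 = 134.9995° (wrapped to (-180°,180°])

-135.003 -89.996 134.999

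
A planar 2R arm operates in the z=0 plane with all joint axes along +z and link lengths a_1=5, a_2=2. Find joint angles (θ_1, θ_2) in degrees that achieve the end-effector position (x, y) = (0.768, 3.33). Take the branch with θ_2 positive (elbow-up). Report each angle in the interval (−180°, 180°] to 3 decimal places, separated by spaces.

cos θ_2 = (11.6787−5²−2²)/(2·5·2) = -0.8661; θ_2 = 150.0044° (elbow-up)
β = atan2(3.3300,0.7680) = 77.0129°; ψ = atan2(0.9999,3.2679) = 17.0125°
θ_1 = β − ψ = 60.0004°

60.000 150.004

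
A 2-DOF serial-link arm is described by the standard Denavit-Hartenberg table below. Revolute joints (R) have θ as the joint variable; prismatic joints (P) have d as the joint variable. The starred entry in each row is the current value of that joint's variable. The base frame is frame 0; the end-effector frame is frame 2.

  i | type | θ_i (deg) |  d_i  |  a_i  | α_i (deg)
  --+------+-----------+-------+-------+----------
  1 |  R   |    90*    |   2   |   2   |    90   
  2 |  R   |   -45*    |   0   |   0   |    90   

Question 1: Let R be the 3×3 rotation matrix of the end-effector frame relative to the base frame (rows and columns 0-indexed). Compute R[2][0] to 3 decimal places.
-0.707

End-effector x-axis (col 0 of R) = (0.0000,0.7071,-0.7071)
R[2][0] = -0.7071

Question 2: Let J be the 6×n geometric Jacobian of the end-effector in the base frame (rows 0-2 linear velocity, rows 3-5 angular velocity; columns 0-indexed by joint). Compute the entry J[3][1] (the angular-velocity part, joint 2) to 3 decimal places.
1.000

axis z_1 = (1.0000,-0.0000,0.0000); lever o_n−o_1 = (0.0000,0.0000,0.0000)
cross product → J_v[:, 1] = (-0.0000,0.0000,0.0000)
J_ω[:, 1] = z_1
entry J[3][1] = 1.0000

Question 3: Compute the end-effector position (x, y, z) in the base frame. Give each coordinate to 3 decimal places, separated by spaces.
0.000 2.000 2.000

after link 1: o_1 = (0.0000, 2.0000, 2.0000)
after link 2: o_2 = (0.0000, 2.0000, 2.0000)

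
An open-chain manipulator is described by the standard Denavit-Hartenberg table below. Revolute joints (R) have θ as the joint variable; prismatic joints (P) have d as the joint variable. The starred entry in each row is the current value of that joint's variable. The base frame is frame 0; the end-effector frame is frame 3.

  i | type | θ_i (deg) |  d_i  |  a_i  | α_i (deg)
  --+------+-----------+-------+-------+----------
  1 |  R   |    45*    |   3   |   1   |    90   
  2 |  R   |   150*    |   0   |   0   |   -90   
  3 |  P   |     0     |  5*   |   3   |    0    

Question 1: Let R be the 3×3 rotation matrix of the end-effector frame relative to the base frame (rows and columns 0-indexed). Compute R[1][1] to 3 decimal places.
End-effector y-axis (col 1 of R) = (-0.7071,0.7071,-0.0000)
R[1][1] = 0.7071

0.707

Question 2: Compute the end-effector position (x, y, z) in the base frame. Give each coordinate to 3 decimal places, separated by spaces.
after link 1: o_1 = (0.7071, 0.7071, 3.0000)
after link 2: o_2 = (0.7071, 0.7071, 3.0000)
after link 3: o_3 = (-2.8978, -2.8978, 0.1699)

-2.898 -2.898 0.170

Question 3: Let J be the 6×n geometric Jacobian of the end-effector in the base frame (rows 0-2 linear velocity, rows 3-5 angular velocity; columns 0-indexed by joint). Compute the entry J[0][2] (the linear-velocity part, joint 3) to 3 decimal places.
prismatic axis z_2 = (-0.3536,-0.3536,-0.8660)
J_v[:, 2] = z_2; J_ω[:, 2] = (0,0,0)
entry J[0][2] = -0.3536

-0.354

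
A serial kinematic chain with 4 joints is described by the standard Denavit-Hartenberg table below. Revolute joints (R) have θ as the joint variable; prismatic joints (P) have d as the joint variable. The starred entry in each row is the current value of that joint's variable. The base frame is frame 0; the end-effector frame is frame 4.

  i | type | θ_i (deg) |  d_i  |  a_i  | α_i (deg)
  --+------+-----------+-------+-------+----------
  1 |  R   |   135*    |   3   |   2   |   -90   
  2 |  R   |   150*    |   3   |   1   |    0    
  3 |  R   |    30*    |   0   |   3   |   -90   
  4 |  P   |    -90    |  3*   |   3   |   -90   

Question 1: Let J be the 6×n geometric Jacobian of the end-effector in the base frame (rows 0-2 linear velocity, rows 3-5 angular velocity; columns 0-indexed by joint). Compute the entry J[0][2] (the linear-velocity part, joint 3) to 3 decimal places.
-2.121

axis z_2 = (-0.7071,-0.7071,0.0000); lever o_n−o_2 = (-0.0000,-4.2426,3.0000)
cross product → J_v[:, 2] = (-2.1213,2.1213,3.0000)
J_ω[:, 2] = z_2
entry J[0][2] = -2.1213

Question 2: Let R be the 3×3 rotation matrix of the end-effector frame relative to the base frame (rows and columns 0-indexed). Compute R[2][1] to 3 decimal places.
End-effector y-axis (col 1 of R) = (0.0000,0.0000,-1.0000)
R[2][1] = -1.0000

-1.000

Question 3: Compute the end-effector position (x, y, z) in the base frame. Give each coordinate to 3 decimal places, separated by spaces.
-2.923 -5.562 5.500

after link 1: o_1 = (-1.4142, 1.4142, 3.0000)
after link 2: o_2 = (-2.9232, -1.3195, 2.5000)
after link 3: o_3 = (-0.8018, -3.4408, 2.5000)
after link 4: o_4 = (-2.9232, -5.5621, 5.5000)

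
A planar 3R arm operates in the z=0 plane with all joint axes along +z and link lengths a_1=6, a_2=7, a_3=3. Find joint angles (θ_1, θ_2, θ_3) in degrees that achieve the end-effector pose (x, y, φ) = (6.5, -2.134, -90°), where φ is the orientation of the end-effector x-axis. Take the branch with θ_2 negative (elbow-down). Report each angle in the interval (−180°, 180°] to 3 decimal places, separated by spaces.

wrist centre = target − a_3·(cos φ, sin φ) = (6.5000, 0.8660)
cos θ_2 = (43.0000−6²−7²)/(2·6·7) = -0.5000; θ_2 = -120.0000° (elbow-down)
β = atan2(0.8660,6.5000) = 7.5889°; ψ = atan2(-6.0622,2.5000) = -67.5891°
θ_1 = β − ψ = 75.1780°
θ_3 = φ − θ_1 − θ_2 = -45.1779° (wrapped to (-180°,180°])

75.178 -120.000 -45.178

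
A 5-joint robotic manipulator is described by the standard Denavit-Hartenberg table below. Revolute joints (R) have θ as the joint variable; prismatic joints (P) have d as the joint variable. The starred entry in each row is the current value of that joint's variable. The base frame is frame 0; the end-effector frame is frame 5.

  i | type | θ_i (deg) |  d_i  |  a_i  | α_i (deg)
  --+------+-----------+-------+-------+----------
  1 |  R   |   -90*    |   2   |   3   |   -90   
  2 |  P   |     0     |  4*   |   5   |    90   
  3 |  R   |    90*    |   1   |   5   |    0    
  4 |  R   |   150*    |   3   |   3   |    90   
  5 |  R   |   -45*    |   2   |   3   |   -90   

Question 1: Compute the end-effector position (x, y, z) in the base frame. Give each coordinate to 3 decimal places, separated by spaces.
5.565 -3.707 3.879

after link 1: o_1 = (0.0000, -3.0000, 2.0000)
after link 2: o_2 = (4.0000, -8.0000, 2.0000)
after link 3: o_3 = (9.0000, -8.0000, 3.0000)
after link 4: o_4 = (6.4019, -6.5000, 6.0000)
after link 5: o_5 = (5.5648, -3.7073, 3.8787)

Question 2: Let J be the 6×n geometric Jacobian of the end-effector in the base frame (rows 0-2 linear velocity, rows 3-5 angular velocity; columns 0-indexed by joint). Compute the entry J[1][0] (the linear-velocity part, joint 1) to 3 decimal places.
5.565

axis z_0 = ẑ; lever o_n−o_0 = (5.5648,-3.7073,3.8787)
cross product → J_v[:, 0] = (3.7073,5.5648,-0.0000)
J_ω[:, 0] = z_0
entry J[1][0] = 5.5648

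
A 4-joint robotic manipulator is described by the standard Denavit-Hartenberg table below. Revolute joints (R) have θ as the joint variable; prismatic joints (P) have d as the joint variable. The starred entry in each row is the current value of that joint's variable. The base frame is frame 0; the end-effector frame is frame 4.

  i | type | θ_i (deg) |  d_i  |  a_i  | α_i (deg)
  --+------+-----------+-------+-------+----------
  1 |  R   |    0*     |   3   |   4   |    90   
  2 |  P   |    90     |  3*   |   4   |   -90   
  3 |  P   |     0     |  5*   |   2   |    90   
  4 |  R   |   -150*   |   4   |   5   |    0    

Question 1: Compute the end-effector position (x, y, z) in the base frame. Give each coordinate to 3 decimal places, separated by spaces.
after link 1: o_1 = (4.0000, 0.0000, 3.0000)
after link 2: o_2 = (4.0000, -3.0000, 7.0000)
after link 3: o_3 = (-1.0000, -3.0000, 9.0000)
after link 4: o_4 = (1.5000, -7.0000, 4.6699)

1.500 -7.000 4.670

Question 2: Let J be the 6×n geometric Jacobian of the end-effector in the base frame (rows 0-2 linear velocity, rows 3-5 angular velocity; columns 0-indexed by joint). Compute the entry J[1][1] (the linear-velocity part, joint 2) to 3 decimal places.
-1.000

prismatic axis z_1 = (0.0000,-1.0000,0.0000)
J_v[:, 1] = z_1; J_ω[:, 1] = (0,0,0)
entry J[1][1] = -1.0000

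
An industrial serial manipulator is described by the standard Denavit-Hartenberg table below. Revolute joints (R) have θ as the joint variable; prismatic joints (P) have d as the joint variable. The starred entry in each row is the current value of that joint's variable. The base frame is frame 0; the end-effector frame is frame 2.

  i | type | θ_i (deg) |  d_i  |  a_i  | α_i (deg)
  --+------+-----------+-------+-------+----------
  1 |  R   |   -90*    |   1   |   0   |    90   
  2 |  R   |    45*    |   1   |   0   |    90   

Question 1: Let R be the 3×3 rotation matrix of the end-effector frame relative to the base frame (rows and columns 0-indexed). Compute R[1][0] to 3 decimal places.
End-effector x-axis (col 0 of R) = (0.0000,-0.7071,0.7071)
R[1][0] = -0.7071

-0.707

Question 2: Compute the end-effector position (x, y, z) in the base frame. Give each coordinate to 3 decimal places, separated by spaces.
-1.000 -0.000 1.000

after link 1: o_1 = (0.0000, 0.0000, 1.0000)
after link 2: o_2 = (-1.0000, -0.0000, 1.0000)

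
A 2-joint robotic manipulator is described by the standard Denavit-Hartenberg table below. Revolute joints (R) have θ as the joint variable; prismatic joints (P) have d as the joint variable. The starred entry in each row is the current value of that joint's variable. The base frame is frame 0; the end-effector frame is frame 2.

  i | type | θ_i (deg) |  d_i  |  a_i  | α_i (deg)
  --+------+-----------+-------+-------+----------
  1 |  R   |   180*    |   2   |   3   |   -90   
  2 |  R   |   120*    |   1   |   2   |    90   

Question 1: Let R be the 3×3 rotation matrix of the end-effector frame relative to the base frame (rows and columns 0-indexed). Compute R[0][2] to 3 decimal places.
-0.866

End-effector z-axis (col 2 of R) = (-0.8660,0.0000,-0.5000)
R[0][2] = -0.8660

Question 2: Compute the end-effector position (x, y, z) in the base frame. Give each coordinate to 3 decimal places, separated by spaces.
after link 1: o_1 = (-3.0000, 0.0000, 2.0000)
after link 2: o_2 = (-2.0000, -1.0000, 0.2679)

-2.000 -1.000 0.268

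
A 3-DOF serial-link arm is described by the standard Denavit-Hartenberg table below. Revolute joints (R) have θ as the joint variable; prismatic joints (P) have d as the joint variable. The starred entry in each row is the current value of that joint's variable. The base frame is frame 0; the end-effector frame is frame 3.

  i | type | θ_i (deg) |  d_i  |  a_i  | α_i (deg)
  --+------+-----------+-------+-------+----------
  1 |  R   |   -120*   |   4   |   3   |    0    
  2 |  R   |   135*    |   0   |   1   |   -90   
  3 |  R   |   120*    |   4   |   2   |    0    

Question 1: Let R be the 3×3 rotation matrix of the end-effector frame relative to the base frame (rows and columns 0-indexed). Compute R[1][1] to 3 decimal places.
-0.224

End-effector y-axis (col 1 of R) = (-0.8365,-0.2241,0.5000)
R[1][1] = -0.2241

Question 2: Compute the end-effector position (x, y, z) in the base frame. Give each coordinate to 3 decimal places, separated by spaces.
-2.535 1.266 2.268

after link 1: o_1 = (-1.5000, -2.5981, 4.0000)
after link 2: o_2 = (-0.5341, -2.3393, 4.0000)
after link 3: o_3 = (-2.5353, 1.2656, 2.2679)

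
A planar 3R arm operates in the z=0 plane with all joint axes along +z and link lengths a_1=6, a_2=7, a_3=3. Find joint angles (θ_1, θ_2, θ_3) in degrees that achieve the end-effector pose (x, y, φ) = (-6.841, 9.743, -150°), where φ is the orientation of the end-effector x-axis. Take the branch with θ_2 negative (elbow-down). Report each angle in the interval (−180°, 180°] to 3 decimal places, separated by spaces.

134.995 -44.990 119.995

wrist centre = target − a_3·(cos φ, sin φ) = (-4.2429, 11.2430)
cos θ_2 = (144.4075−6²−7²)/(2·6·7) = 0.7072; θ_2 = -44.9899° (elbow-down)
β = atan2(11.2430,-4.2429) = 110.6757°; ψ = atan2(-4.9489,10.9506) = -24.3195°
θ_1 = β − ψ = 134.9951°
θ_3 = φ − θ_1 − θ_2 = 119.9947° (wrapped to (-180°,180°])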